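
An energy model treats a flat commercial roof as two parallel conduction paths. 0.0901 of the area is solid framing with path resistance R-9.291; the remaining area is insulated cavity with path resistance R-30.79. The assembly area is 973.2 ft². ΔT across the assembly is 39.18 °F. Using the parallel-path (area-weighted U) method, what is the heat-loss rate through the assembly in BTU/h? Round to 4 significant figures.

U_eff = 0.9099/30.79 + 0.0901/9.291 = 0.029552 + 0.0096976 = 0.039249
R_eff = 1/U_eff = 25.478 ft²·°F·h/BTU
Q = 973.2 × 39.18 / 25.478 = 1496.6 BTU/h

1497 BTU/h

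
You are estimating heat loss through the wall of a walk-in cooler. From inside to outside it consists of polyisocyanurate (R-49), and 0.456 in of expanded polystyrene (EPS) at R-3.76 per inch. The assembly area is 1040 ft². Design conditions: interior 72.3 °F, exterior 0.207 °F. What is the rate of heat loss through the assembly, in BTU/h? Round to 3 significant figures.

1480 BTU/h

0.456 × 3.76 = 1.715
R_total = 49 + 1.715 = 50.71 ft²·°F·h/BTU
Q = A·ΔT/R = 1040 × (72.3 − 0.207) / 50.71 = 1478 BTU/h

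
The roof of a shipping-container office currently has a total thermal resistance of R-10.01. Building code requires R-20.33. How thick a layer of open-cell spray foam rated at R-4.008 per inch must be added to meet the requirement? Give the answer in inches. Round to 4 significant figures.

2.575 in

ΔR = 20.33 − 10.01 = 10.32 ft²·°F·h/BTU
L = ΔR / (R/in) = 10.32/4.008 = 2.5749 in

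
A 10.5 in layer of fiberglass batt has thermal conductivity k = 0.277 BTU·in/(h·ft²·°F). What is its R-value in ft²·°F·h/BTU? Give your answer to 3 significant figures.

37.9 ft²·°F·h/BTU

R = L/k = 10.5/0.277 = 37.91 ft²·°F·h/BTU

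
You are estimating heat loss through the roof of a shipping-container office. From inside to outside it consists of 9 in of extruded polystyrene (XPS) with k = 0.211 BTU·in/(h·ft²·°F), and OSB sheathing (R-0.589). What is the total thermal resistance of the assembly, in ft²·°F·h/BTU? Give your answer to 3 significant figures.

9/0.211 = 42.65
R_total = 42.65 + 0.589 = 43.24 ft²·°F·h/BTU

43.2 ft²·°F·h/BTU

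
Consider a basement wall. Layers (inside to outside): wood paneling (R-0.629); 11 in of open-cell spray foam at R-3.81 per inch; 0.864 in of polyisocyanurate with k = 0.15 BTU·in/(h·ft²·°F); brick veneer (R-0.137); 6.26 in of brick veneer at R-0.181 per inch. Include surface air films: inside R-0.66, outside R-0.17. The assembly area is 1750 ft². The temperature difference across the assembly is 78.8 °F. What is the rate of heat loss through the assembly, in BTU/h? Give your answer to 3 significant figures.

11 × 3.81 = 41.91
0.864/0.15 = 5.76
6.26 × 0.181 = 1.133
R_total = 0.66 + 0.629 + 41.91 + 5.76 + 0.137 + 1.133 + 0.17 = 50.4 ft²·°F·h/BTU
Q = A·ΔT/R = 1750 × 78.8 / 50.4 = 2736 BTU/h

2740 BTU/h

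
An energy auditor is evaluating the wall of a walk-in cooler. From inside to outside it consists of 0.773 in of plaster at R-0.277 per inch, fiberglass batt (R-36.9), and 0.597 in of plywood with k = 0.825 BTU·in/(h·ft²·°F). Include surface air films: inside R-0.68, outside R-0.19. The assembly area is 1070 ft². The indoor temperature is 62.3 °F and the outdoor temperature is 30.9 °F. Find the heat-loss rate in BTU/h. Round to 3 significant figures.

0.773 × 0.277 = 0.2141
0.597/0.825 = 0.7236
R_total = 0.68 + 0.2141 + 36.9 + 0.7236 + 0.19 = 38.71 ft²·°F·h/BTU
Q = A·ΔT/R = 1070 × (62.3 − 30.9) / 38.71 = 868 BTU/h

868 BTU/h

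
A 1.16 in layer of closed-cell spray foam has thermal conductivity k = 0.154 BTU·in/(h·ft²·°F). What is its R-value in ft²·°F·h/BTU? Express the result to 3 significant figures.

R = L/k = 1.16/0.154 = 7.532 ft²·°F·h/BTU

7.53 ft²·°F·h/BTU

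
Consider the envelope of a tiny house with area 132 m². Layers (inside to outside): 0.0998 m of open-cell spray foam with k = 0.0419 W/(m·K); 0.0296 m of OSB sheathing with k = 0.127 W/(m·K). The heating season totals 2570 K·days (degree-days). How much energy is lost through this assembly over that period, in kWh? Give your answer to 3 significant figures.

0.0998/0.0419 = 2.382
0.0296/0.127 = 0.2331
R_total = 2.382 + 0.2331 = 2.615 m²·K/W
E = A × HDD × 24 / R / 1000 = 132 × 2570 × 24 / 2.615 / 1000 = 3114 kWh

3110 kWh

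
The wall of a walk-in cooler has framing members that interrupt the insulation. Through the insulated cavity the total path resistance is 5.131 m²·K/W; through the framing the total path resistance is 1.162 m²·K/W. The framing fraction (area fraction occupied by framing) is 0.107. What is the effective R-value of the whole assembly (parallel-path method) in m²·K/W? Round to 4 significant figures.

3.758 m²·K/W

U_eff = 0.893/5.131 + 0.107/1.162 = 0.17404 + 0.092083 = 0.26612
R_eff = 1/U_eff = 3.7577 m²·K/W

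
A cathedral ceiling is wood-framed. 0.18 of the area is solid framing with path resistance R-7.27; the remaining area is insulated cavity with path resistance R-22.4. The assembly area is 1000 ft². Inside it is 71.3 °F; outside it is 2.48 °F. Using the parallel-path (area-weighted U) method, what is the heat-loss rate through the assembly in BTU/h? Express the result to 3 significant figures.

U_eff = 0.82/22.4 + 0.18/7.27 = 0.03661 + 0.02476 = 0.06137
R_eff = 1/U_eff = 16.3 ft²·°F·h/BTU
Q = 1000 × (71.3 − 2.48) / 16.3 = 4223 BTU/h

4220 BTU/h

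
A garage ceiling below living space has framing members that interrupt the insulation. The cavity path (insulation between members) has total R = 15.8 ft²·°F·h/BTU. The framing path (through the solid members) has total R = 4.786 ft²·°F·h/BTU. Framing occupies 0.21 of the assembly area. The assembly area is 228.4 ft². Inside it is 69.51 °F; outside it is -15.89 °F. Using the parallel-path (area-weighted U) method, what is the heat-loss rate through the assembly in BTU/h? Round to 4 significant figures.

1831 BTU/h

U_eff = 0.79/15.8 + 0.21/4.786 = 0.05 + 0.043878 = 0.093878
R_eff = 1/U_eff = 10.652 ft²·°F·h/BTU
Q = 228.4 × (69.51 − (-15.89)) / 10.652 = 1831.1 BTU/h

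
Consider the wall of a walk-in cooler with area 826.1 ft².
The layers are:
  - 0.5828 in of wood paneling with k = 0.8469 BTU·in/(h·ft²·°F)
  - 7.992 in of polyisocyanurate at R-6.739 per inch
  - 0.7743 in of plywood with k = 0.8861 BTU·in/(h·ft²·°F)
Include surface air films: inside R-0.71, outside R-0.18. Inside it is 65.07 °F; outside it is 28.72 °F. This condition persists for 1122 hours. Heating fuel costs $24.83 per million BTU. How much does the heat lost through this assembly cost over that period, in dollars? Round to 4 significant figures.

14.86 dollars

0.5828/0.8469 = 0.68816
7.992 × 6.739 = 53.858
0.7743/0.8861 = 0.87383
R_total = 0.71 + 0.68816 + 53.858 + 0.87383 + 0.18 = 56.31 ft²·°F·h/BTU
Q = 826.1 × (65.07 − 28.72) / 56.31 = 533.27 BTU/h
E = 533.27 × 1122 = 598330 BTU
Cost = 598330/10⁶ × 24.83 = $14.857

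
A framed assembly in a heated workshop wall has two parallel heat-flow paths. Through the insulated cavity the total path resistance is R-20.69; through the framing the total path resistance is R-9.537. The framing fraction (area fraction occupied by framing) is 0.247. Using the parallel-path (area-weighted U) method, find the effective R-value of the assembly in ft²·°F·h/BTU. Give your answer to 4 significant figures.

U_eff = 0.753/20.69 + 0.247/9.537 = 0.036394 + 0.025899 = 0.062294
R_eff = 1/U_eff = 16.053 ft²·°F·h/BTU

16.05 ft²·°F·h/BTU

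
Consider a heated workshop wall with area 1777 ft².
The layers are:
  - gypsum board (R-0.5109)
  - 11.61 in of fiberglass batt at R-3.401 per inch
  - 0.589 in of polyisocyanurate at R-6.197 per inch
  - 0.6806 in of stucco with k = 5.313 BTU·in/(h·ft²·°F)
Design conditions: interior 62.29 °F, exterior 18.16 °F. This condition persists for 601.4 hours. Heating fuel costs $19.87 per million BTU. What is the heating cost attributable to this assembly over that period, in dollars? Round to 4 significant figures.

21.41 dollars

11.61 × 3.401 = 39.486
0.589 × 6.197 = 3.65
0.6806/5.313 = 0.1281
R_total = 0.5109 + 39.486 + 3.65 + 0.1281 = 43.775 ft²·°F·h/BTU
Q = 1777 × (62.29 − 18.16) / 43.775 = 1791.4 BTU/h
E = 1791.4 × 601.4 = 1077400 BTU
Cost = 1077400/10⁶ × 19.87 = $21.407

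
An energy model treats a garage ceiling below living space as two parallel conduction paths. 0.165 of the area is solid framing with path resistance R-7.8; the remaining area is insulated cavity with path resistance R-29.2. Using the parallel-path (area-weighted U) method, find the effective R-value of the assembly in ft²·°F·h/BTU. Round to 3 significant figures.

20.1 ft²·°F·h/BTU

U_eff = 0.835/29.2 + 0.165/7.8 = 0.0286 + 0.02115 = 0.04975
R_eff = 1/U_eff = 20.1 ft²·°F·h/BTU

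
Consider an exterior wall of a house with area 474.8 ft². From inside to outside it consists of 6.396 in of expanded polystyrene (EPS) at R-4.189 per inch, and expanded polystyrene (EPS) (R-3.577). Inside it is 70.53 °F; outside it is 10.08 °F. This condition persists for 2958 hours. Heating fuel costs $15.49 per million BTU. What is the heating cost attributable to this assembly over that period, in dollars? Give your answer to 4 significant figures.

6.396 × 4.189 = 26.793
R_total = 26.793 + 3.577 = 30.37 ft²·°F·h/BTU
Q = 474.8 × (70.53 − 10.08) / 30.37 = 945.07 BTU/h
E = 945.07 × 2958 = 2795500 BTU
Cost = 2795500/10⁶ × 15.49 = $43.303

43.30 dollars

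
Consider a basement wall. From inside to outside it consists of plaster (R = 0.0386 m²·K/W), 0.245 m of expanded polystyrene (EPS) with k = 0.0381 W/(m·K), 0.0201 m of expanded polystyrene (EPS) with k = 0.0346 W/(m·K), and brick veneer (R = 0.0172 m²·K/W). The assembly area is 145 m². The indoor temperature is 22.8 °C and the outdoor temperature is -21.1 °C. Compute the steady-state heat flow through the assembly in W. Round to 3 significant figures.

901 W

0.245/0.0381 = 6.43
0.0201/0.0346 = 0.5809
R_total = 0.0386 + 6.43 + 0.5809 + 0.0172 = 7.067 m²·K/W
Q = A·ΔT/R = 145 × (22.8 − (-21.1)) / 7.067 = 900.7 W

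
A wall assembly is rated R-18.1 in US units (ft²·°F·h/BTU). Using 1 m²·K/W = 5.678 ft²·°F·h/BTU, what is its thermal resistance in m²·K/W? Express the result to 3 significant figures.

R_SI = 18.1/5.678 = 3.188

3.19 m²·K/W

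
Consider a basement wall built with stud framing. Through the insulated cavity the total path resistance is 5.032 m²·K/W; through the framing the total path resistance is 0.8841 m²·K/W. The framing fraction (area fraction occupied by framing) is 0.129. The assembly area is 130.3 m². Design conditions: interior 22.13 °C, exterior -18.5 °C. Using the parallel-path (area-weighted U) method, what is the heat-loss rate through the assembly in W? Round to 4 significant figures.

U_eff = 0.871/5.032 + 0.129/0.8841 = 0.17309 + 0.14591 = 0.319
R_eff = 1/U_eff = 3.1348 m²·K/W
Q = 130.3 × (22.13 − (-18.5)) / 3.1348 = 1688.8 W

1689 W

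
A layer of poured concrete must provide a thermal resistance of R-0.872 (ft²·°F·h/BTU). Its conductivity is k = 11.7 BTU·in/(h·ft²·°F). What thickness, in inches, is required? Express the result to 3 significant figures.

10.2 in

L = R × k = 0.872 × 11.7 = 10.2 in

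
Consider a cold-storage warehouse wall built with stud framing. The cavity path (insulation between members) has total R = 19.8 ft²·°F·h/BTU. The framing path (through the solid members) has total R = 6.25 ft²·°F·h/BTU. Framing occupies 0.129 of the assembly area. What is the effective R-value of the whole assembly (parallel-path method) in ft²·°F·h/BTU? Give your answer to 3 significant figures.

15.5 ft²·°F·h/BTU

U_eff = 0.871/19.8 + 0.129/6.25 = 0.04399 + 0.02064 = 0.06463
R_eff = 1/U_eff = 15.47 ft²·°F·h/BTU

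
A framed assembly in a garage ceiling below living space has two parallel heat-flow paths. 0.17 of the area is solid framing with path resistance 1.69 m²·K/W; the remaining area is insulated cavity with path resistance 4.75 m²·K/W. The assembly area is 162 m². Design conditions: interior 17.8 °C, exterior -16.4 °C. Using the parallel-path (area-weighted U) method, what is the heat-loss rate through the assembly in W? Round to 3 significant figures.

1530 W

U_eff = 0.83/4.75 + 0.17/1.69 = 0.1747 + 0.1006 = 0.2753
R_eff = 1/U_eff = 3.632 m²·K/W
Q = 162 × (17.8 − (-16.4)) / 3.632 = 1525 W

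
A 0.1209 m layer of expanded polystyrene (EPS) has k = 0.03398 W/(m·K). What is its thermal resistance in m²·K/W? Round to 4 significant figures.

3.558 m²·K/W

R = L/k = 0.1209/0.03398 = 3.558 m²·K/W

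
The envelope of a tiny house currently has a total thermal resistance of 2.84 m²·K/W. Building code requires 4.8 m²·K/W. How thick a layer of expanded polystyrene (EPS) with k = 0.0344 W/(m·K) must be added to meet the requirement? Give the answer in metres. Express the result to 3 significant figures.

ΔR = 4.8 − 2.84 = 1.96 m²·K/W
L = ΔR × k = 1.96 × 0.0344 = 0.06742 m

0.0674 m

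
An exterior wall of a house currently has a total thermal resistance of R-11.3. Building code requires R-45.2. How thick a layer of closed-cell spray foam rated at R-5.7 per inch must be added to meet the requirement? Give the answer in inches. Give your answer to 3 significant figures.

5.95 in

ΔR = 45.2 − 11.3 = 33.9 ft²·°F·h/BTU
L = ΔR / (R/in) = 33.9/5.7 = 5.947 in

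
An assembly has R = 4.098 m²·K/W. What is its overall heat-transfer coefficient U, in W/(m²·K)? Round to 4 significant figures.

0.2440 W/(m²·K)

U = 1/R = 1/4.098 = 0.24402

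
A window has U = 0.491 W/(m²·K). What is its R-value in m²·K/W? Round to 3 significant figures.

R = 1/U = 1/0.491 = 2.037

2.04 m²·K/W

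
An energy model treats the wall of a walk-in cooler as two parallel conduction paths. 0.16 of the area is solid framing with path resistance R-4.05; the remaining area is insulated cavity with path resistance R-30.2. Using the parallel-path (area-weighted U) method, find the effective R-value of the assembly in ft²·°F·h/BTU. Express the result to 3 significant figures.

14.9 ft²·°F·h/BTU

U_eff = 0.84/30.2 + 0.16/4.05 = 0.02781 + 0.03951 = 0.06732
R_eff = 1/U_eff = 14.85 ft²·°F·h/BTU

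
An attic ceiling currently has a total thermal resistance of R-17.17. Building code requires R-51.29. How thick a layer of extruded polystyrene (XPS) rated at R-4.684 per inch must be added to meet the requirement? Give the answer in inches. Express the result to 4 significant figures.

7.284 in

ΔR = 51.29 − 17.17 = 34.12 ft²·°F·h/BTU
L = ΔR / (R/in) = 34.12/4.684 = 7.2844 in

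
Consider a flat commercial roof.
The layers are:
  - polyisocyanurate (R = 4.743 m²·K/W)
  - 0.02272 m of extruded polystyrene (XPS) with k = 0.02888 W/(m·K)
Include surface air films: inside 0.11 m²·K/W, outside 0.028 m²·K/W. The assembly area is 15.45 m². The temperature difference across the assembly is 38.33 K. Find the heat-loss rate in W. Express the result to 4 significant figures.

0.02272/0.02888 = 0.7867
R_total = 0.11 + 4.743 + 0.7867 + 0.028 = 5.6677 m²·K/W
Q = A·ΔT/R = 15.45 × 38.33 / 5.6677 = 104.49 W

104.5 W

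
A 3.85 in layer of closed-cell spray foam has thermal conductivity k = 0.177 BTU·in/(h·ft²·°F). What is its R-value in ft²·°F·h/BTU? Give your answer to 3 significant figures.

R = L/k = 3.85/0.177 = 21.75 ft²·°F·h/BTU

21.8 ft²·°F·h/BTU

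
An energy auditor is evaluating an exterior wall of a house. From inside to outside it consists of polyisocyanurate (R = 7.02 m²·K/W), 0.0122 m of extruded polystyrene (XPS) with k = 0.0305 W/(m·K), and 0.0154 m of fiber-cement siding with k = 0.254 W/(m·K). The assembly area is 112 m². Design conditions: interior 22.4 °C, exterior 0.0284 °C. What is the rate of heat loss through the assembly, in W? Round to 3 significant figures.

0.0122/0.0305 = 0.4
0.0154/0.254 = 0.06063
R_total = 7.02 + 0.4 + 0.06063 = 7.481 m²·K/W
Q = A·ΔT/R = 112 × (22.4 − 0.0284) / 7.481 = 334.9 W

335 W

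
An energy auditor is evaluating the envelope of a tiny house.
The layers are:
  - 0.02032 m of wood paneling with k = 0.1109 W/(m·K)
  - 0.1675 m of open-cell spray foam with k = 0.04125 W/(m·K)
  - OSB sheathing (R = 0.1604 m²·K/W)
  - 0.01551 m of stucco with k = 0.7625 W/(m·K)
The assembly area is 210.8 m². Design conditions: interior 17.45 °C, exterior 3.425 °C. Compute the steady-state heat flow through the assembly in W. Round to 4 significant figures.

0.02032/0.1109 = 0.18323
0.1675/0.04125 = 4.0606
0.01551/0.7625 = 0.020341
R_total = 0.18323 + 4.0606 + 0.1604 + 0.020341 = 4.4246 m²·K/W
Q = A·ΔT/R = 210.8 × (17.45 − 3.425) / 4.4246 = 668.19 W

668.2 W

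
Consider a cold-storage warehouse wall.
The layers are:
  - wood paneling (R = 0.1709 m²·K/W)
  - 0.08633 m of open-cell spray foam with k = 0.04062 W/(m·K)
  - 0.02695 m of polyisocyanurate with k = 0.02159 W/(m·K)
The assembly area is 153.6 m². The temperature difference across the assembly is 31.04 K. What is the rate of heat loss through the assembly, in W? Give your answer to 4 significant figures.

0.08633/0.04062 = 2.1253
0.02695/0.02159 = 1.2483
R_total = 0.1709 + 2.1253 + 1.2483 = 3.5445 m²·K/W
Q = A·ΔT/R = 153.6 × 31.04 / 3.5445 = 1345.1 W

1345 W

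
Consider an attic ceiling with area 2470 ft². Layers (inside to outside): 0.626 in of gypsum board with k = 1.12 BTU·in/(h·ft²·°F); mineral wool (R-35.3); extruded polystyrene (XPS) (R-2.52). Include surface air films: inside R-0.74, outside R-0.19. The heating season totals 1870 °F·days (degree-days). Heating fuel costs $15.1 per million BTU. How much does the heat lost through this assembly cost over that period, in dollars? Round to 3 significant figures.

0.626/1.12 = 0.5589
R_total = 0.74 + 0.5589 + 35.3 + 2.52 + 0.19 = 39.31 ft²·°F·h/BTU
E = A × HDD × 24 / R = 2470 × 1870 × 24 / 39.31 = 2820000 BTU
Cost = 2820000/10⁶ × 15.1 = $42.58

42.6 dollars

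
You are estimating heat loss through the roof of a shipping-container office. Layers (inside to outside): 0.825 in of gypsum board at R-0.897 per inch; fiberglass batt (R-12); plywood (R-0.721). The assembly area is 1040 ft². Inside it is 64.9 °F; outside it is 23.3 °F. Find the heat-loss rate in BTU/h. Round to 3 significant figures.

0.825 × 0.897 = 0.74
R_total = 0.74 + 12 + 0.721 = 13.46 ft²·°F·h/BTU
Q = A·ΔT/R = 1040 × (64.9 − 23.3) / 13.46 = 3214 BTU/h

3210 BTU/h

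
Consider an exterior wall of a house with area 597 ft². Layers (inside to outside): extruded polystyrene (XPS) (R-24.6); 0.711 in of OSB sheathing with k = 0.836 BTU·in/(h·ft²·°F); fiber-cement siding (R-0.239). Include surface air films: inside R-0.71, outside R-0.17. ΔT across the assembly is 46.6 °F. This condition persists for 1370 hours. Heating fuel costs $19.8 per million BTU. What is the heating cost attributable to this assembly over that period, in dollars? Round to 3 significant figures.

28.4 dollars

0.711/0.836 = 0.8505
R_total = 0.71 + 24.6 + 0.8505 + 0.239 + 0.17 = 26.57 ft²·°F·h/BTU
Q = 597 × 46.6 / 26.57 = 1047 BTU/h
E = 1047 × 1370 = 1434000 BTU
Cost = 1434000/10⁶ × 19.8 = $28.4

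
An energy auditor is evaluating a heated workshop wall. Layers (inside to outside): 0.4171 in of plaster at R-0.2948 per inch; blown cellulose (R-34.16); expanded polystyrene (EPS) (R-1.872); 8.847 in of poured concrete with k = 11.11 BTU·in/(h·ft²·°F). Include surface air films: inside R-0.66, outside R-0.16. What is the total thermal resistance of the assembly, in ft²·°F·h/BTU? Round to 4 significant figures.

0.4171 × 0.2948 = 0.12296
8.847/11.11 = 0.79631
R_total = 0.66 + 0.12296 + 34.16 + 1.872 + 0.79631 + 0.16 = 37.771 ft²·°F·h/BTU

37.77 ft²·°F·h/BTU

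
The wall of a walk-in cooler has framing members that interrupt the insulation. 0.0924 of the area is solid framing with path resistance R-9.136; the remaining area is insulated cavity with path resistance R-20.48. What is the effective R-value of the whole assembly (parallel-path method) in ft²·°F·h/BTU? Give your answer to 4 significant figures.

U_eff = 0.9076/20.48 + 0.0924/9.136 = 0.044316 + 0.010114 = 0.05443
R_eff = 1/U_eff = 18.372 ft²·°F·h/BTU

18.37 ft²·°F·h/BTU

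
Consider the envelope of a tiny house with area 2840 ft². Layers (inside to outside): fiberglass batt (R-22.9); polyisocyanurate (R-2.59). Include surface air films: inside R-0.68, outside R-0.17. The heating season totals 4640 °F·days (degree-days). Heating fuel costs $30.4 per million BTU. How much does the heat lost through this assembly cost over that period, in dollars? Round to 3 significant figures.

R_total = 0.68 + 22.9 + 2.59 + 0.17 = 26.34 ft²·°F·h/BTU
E = A × HDD × 24 / R = 2840 × 4640 × 24 / 26.34 = 12010000 BTU
Cost = 12010000/10⁶ × 30.4 = $365

365 dollars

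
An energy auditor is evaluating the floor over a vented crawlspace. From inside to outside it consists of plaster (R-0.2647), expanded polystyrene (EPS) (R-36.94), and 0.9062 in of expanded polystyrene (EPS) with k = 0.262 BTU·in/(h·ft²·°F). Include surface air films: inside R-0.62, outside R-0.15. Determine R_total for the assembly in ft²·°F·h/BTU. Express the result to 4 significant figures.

0.9062/0.262 = 3.4588
R_total = 0.62 + 0.2647 + 36.94 + 3.4588 + 0.15 = 41.433 ft²·°F·h/BTU

41.43 ft²·°F·h/BTU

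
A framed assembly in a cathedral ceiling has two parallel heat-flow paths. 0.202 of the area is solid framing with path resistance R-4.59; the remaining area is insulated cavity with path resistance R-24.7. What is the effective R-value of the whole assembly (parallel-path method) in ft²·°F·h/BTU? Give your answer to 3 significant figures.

U_eff = 0.798/24.7 + 0.202/4.59 = 0.03231 + 0.04401 = 0.07632
R_eff = 1/U_eff = 13.1 ft²·°F·h/BTU

13.1 ft²·°F·h/BTU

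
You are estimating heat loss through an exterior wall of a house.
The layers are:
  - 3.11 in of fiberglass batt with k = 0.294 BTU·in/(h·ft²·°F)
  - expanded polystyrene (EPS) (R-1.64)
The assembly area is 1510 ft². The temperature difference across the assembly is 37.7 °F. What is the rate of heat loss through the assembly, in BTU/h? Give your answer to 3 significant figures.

3.11/0.294 = 10.58
R_total = 10.58 + 1.64 = 12.22 ft²·°F·h/BTU
Q = A·ΔT/R = 1510 × 37.7 / 12.22 = 4659 BTU/h

4660 BTU/h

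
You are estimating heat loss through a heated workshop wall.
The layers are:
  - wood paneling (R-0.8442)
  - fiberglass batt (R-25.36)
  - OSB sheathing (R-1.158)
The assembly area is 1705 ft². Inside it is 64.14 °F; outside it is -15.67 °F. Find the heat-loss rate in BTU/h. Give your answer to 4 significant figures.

4973 BTU/h

R_total = 0.8442 + 25.36 + 1.158 = 27.362 ft²·°F·h/BTU
Q = A·ΔT/R = 1705 × (64.14 − (-15.67)) / 27.362 = 4973.1 BTU/h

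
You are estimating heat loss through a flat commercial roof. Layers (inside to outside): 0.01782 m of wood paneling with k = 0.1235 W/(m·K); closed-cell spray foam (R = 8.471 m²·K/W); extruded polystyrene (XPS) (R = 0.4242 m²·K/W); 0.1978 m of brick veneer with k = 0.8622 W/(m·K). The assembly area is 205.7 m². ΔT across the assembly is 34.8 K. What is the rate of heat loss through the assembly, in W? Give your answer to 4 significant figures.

0.01782/0.1235 = 0.14429
0.1978/0.8622 = 0.22941
R_total = 0.14429 + 8.471 + 0.4242 + 0.22941 = 9.2689 m²·K/W
Q = A·ΔT/R = 205.7 × 34.8 / 9.2689 = 772.3 W

772.3 W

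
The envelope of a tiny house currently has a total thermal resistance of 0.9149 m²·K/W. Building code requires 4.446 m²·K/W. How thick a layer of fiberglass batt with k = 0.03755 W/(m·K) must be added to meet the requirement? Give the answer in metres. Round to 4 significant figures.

0.1326 m

ΔR = 4.446 − 0.9149 = 3.5311 m²·K/W
L = ΔR × k = 3.5311 × 0.03755 = 0.13259 m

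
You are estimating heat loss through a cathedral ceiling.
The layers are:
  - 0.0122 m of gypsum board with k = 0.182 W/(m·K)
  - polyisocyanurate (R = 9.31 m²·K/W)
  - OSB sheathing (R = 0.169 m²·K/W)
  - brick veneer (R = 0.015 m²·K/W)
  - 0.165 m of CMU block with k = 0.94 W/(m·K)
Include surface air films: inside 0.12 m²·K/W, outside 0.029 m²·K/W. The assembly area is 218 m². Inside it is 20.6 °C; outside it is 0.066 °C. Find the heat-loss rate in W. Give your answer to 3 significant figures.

0.0122/0.182 = 0.06703
0.165/0.94 = 0.1755
R_total = 0.12 + 0.06703 + 9.31 + 0.169 + 0.015 + 0.1755 + 0.029 = 9.886 m²·K/W
Q = A·ΔT/R = 218 × (20.6 − 0.066) / 9.886 = 452.8 W

453 W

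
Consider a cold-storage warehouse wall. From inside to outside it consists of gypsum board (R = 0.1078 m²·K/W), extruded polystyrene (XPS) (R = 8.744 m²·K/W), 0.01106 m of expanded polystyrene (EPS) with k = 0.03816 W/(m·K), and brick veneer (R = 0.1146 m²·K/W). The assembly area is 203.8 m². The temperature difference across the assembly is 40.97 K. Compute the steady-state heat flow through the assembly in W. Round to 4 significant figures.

902.1 W

0.01106/0.03816 = 0.28983
R_total = 0.1078 + 8.744 + 0.28983 + 0.1146 = 9.2562 m²·K/W
Q = A·ΔT/R = 203.8 × 40.97 / 9.2562 = 902.06 W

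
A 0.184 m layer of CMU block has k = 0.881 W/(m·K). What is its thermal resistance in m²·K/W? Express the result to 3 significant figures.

0.209 m²·K/W

R = L/k = 0.184/0.881 = 0.2089 m²·K/W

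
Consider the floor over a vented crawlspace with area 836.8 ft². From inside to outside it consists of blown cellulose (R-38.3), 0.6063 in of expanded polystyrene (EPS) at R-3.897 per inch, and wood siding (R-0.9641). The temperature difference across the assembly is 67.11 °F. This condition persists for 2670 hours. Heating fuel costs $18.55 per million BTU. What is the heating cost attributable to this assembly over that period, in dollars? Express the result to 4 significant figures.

66.82 dollars

0.6063 × 3.897 = 2.3628
R_total = 38.3 + 2.3628 + 0.9641 = 41.627 ft²·°F·h/BTU
Q = 836.8 × 67.11 / 41.627 = 1349.1 BTU/h
E = 1349.1 × 2670 = 3602000 BTU
Cost = 3602000/10⁶ × 18.55 = $66.818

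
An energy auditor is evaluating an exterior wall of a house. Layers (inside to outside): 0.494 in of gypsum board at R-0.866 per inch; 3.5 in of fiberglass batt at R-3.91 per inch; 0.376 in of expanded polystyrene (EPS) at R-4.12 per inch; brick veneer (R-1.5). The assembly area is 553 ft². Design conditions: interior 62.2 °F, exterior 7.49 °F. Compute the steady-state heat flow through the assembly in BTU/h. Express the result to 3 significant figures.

0.494 × 0.866 = 0.4278
3.5 × 3.91 = 13.69
0.376 × 4.12 = 1.549
R_total = 0.4278 + 13.69 + 1.549 + 1.5 = 17.16 ft²·°F·h/BTU
Q = A·ΔT/R = 553 × (62.2 − 7.49) / 17.16 = 1763 BTU/h

1760 BTU/h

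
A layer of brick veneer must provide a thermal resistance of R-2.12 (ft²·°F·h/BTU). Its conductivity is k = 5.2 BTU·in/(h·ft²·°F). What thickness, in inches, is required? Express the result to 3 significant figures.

11.0 in

L = R × k = 2.12 × 5.2 = 11.02 in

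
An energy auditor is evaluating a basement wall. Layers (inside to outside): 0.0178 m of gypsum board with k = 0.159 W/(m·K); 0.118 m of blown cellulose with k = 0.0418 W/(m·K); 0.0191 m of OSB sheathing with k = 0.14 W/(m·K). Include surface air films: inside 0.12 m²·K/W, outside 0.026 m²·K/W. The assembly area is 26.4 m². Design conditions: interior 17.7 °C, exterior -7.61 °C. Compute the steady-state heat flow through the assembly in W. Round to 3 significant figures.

208 W

0.0178/0.159 = 0.1119
0.118/0.0418 = 2.823
0.0191/0.14 = 0.1364
R_total = 0.12 + 0.1119 + 2.823 + 0.1364 + 0.026 = 3.217 m²·K/W
Q = A·ΔT/R = 26.4 × (17.7 − (-7.61)) / 3.217 = 207.7 W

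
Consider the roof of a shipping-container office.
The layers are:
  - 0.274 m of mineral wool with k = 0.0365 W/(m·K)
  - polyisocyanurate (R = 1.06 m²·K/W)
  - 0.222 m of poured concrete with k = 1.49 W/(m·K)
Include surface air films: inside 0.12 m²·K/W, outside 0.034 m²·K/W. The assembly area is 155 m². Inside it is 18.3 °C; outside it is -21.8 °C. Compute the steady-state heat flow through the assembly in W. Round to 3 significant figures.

0.274/0.0365 = 7.507
0.222/1.49 = 0.149
R_total = 0.12 + 7.507 + 1.06 + 0.149 + 0.034 = 8.87 m²·K/W
Q = A·ΔT/R = 155 × (18.3 − (-21.8)) / 8.87 = 700.7 W

701 W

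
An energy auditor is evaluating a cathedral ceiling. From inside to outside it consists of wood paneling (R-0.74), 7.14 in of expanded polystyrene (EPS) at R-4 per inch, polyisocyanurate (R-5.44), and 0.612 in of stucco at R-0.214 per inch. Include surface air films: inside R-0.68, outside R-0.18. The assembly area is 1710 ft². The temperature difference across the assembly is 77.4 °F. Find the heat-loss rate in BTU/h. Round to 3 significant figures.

3700 BTU/h

7.14 × 4 = 28.56
0.612 × 0.214 = 0.131
R_total = 0.68 + 0.74 + 28.56 + 5.44 + 0.131 + 0.18 = 35.73 ft²·°F·h/BTU
Q = A·ΔT/R = 1710 × 77.4 / 35.73 = 3704 BTU/h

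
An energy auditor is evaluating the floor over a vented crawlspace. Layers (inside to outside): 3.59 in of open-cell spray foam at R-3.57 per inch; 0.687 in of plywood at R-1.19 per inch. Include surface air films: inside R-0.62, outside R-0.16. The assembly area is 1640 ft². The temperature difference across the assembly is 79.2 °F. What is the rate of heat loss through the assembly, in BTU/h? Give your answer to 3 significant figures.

3.59 × 3.57 = 12.82
0.687 × 1.19 = 0.8175
R_total = 0.62 + 12.82 + 0.8175 + 0.16 = 14.41 ft²·°F·h/BTU
Q = A·ΔT/R = 1640 × 79.2 / 14.41 = 9011 BTU/h

9010 BTU/h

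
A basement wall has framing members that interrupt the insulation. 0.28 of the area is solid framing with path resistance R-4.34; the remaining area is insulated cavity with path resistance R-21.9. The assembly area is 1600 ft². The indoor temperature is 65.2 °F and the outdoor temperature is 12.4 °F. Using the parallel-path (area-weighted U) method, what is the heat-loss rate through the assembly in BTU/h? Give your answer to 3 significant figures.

U_eff = 0.72/21.9 + 0.28/4.34 = 0.03288 + 0.06452 = 0.09739
R_eff = 1/U_eff = 10.27 ft²·°F·h/BTU
Q = 1600 × (65.2 − 12.4) / 10.27 = 8228 BTU/h

8230 BTU/h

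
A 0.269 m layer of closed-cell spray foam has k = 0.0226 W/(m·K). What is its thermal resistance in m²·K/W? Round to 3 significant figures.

11.9 m²·K/W

R = L/k = 0.269/0.0226 = 11.9 m²·K/W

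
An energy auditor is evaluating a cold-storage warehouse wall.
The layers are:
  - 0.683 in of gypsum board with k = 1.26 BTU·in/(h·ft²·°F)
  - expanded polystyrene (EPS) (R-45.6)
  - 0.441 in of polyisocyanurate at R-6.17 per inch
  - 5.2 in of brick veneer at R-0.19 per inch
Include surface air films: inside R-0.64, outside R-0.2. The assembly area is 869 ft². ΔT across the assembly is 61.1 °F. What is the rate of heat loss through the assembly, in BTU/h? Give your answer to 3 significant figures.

1050 BTU/h

0.683/1.26 = 0.5421
0.441 × 6.17 = 2.721
5.2 × 0.19 = 0.988
R_total = 0.64 + 0.5421 + 45.6 + 2.721 + 0.988 + 0.2 = 50.69 ft²·°F·h/BTU
Q = A·ΔT/R = 869 × 61.1 / 50.69 = 1047 BTU/h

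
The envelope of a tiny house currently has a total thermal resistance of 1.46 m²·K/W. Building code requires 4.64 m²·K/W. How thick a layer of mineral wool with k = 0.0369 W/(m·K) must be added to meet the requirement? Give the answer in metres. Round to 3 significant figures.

ΔR = 4.64 − 1.46 = 3.18 m²·K/W
L = ΔR × k = 3.18 × 0.0369 = 0.1173 m

0.117 m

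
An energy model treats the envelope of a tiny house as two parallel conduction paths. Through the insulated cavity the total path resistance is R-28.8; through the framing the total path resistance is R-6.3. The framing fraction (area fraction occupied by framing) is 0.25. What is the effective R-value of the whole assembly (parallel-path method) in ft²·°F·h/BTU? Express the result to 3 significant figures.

U_eff = 0.75/28.8 + 0.25/6.3 = 0.02604 + 0.03968 = 0.06572
R_eff = 1/U_eff = 15.22 ft²·°F·h/BTU

15.2 ft²·°F·h/BTU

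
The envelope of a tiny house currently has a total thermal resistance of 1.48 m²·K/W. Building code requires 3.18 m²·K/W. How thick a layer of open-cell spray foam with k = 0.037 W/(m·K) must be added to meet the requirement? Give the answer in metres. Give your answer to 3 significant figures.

0.0629 m

ΔR = 3.18 − 1.48 = 1.7 m²·K/W
L = ΔR × k = 1.7 × 0.037 = 0.0629 m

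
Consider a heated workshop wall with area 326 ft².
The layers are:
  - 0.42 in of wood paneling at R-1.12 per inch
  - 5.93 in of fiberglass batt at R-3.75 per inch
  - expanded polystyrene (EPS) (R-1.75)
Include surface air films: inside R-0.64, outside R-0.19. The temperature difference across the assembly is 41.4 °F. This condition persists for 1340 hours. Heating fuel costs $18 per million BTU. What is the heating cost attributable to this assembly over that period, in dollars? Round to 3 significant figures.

12.9 dollars

0.42 × 1.12 = 0.4704
5.93 × 3.75 = 22.24
R_total = 0.64 + 0.4704 + 22.24 + 1.75 + 0.19 = 25.29 ft²·°F·h/BTU
Q = 326 × 41.4 / 25.29 = 533.7 BTU/h
E = 533.7 × 1340 = 715200 BTU
Cost = 715200/10⁶ × 18 = $12.87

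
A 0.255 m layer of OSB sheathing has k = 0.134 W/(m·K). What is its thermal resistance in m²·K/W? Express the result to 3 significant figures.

1.90 m²·K/W

R = L/k = 0.255/0.134 = 1.903 m²·K/W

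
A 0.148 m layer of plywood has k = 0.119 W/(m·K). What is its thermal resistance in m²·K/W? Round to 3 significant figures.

R = L/k = 0.148/0.119 = 1.244 m²·K/W

1.24 m²·K/W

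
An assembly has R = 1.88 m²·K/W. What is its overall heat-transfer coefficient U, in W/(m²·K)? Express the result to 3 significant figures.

0.532 W/(m²·K)

U = 1/R = 1/1.88 = 0.5319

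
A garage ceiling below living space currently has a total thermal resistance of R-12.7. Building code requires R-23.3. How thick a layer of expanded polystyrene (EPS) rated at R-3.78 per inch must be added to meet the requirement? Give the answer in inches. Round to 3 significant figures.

2.80 in

ΔR = 23.3 − 12.7 = 10.6 ft²·°F·h/BTU
L = ΔR / (R/in) = 10.6/3.78 = 2.804 in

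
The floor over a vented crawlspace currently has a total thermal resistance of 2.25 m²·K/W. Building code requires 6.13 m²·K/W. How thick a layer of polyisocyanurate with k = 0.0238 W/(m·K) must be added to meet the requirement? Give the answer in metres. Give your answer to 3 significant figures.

0.0923 m

ΔR = 6.13 − 2.25 = 3.88 m²·K/W
L = ΔR × k = 3.88 × 0.0238 = 0.09234 m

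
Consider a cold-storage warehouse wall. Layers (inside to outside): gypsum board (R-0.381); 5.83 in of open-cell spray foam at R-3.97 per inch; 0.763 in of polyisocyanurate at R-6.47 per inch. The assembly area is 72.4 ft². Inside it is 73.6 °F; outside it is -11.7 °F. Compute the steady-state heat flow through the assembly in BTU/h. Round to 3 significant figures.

5.83 × 3.97 = 23.15
0.763 × 6.47 = 4.937
R_total = 0.381 + 23.15 + 4.937 = 28.46 ft²·°F·h/BTU
Q = A·ΔT/R = 72.4 × (73.6 − (-11.7)) / 28.46 = 217 BTU/h

217 BTU/h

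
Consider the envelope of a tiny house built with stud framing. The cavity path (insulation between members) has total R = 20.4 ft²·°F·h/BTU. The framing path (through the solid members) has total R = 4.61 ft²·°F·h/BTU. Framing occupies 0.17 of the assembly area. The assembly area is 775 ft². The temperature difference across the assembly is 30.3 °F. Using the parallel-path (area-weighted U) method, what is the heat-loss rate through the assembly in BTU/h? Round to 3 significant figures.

1820 BTU/h

U_eff = 0.83/20.4 + 0.17/4.61 = 0.04069 + 0.03688 = 0.07756
R_eff = 1/U_eff = 12.89 ft²·°F·h/BTU
Q = 775 × 30.3 / 12.89 = 1821 BTU/h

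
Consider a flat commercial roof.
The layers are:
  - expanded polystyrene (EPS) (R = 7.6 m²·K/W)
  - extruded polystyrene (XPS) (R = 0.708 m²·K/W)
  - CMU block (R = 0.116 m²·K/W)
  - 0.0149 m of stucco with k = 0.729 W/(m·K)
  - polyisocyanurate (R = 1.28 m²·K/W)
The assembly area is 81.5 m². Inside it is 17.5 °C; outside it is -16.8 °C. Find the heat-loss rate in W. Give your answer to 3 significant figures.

287 W

0.0149/0.729 = 0.02044
R_total = 7.6 + 0.708 + 0.116 + 0.02044 + 1.28 = 9.724 m²·K/W
Q = A·ΔT/R = 81.5 × (17.5 − (-16.8)) / 9.724 = 287.5 W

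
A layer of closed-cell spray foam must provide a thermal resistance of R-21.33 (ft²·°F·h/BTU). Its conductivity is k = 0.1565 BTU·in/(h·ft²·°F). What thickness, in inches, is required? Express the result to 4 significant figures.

3.338 in

L = R × k = 21.33 × 0.1565 = 3.3381 in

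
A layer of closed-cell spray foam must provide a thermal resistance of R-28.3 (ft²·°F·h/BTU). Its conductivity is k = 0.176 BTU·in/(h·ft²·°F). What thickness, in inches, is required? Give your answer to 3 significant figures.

4.98 in

L = R × k = 28.3 × 0.176 = 4.981 in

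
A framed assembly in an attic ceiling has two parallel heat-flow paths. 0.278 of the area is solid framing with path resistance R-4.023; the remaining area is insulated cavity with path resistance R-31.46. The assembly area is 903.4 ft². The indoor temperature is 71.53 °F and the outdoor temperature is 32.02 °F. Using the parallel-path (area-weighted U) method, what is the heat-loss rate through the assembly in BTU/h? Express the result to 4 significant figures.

3286 BTU/h

U_eff = 0.722/31.46 + 0.278/4.023 = 0.02295 + 0.069103 = 0.092052
R_eff = 1/U_eff = 10.863 ft²·°F·h/BTU
Q = 903.4 × (71.53 − 32.02) / 10.863 = 3285.7 BTU/h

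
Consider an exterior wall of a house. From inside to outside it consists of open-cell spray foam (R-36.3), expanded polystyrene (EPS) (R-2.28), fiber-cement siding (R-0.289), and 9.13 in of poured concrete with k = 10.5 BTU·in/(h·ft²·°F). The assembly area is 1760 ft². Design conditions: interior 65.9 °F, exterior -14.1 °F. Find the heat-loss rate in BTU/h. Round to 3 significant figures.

9.13/10.5 = 0.8695
R_total = 36.3 + 2.28 + 0.289 + 0.8695 = 39.74 ft²·°F·h/BTU
Q = A·ΔT/R = 1760 × (65.9 − (-14.1)) / 39.74 = 3543 BTU/h

3540 BTU/h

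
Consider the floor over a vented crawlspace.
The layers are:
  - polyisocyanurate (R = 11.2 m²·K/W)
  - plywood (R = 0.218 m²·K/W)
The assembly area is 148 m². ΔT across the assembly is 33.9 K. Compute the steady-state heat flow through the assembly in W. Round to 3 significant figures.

439 W

R_total = 11.2 + 0.218 = 11.42 m²·K/W
Q = A·ΔT/R = 148 × 33.9 / 11.42 = 439.4 W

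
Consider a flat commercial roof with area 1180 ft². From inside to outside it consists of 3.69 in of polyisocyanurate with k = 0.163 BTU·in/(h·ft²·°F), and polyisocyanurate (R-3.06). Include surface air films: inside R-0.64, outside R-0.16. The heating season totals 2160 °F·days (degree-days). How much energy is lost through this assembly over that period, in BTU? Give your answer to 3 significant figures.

2310000 BTU

3.69/0.163 = 22.64
R_total = 0.64 + 22.64 + 3.06 + 0.16 = 26.5 ft²·°F·h/BTU
E = A × HDD × 24 / R = 1180 × 2160 × 24 / 26.5 = 2309000 BTU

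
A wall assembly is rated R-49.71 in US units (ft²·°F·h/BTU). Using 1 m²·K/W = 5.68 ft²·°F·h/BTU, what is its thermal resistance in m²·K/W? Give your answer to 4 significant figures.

R_SI = 49.71/5.68 = 8.7518

8.752 m²·K/W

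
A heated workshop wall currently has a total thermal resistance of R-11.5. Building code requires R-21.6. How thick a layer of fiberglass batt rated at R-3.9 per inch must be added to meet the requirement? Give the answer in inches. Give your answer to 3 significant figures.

ΔR = 21.6 − 11.5 = 10.1 ft²·°F·h/BTU
L = ΔR / (R/in) = 10.1/3.9 = 2.59 in

2.59 in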